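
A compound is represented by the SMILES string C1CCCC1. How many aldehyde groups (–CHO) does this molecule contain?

Scan the SMILES for the aldehyde motif — none present.

0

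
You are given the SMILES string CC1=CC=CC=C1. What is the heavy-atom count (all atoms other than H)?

Every atom symbol written in the SMILES (organic subset) is one heavy atom; implicit H are not written.
Heavy atoms by element → C:7.
Total: 7.

7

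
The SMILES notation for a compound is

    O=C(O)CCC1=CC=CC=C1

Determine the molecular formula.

C9H10O2

Walk through each heavy atom and fill implicit hydrogens from standard valence (C 4, N 3, O 2, S 2, halogen 1):
  atom 1: O, bond orders sum to 2 (valence 2) → 0 H
  atom 2: C, bond orders sum to 4 (valence 4) → 0 H
  atom 3: O, bond orders sum to 1 (valence 2) → 1 H
  atom 4: C, bond orders sum to 2 (valence 4) → 2 H
  atom 5: C, bond orders sum to 2 (valence 4) → 2 H
  atom 6: C, bond orders sum to 4 (valence 4) → 0 H
  atom 7: C, bond orders sum to 3 (valence 4) → 1 H
  atom 8: C, bond orders sum to 3 (valence 4) → 1 H
  atom 9: C, bond orders sum to 3 (valence 4) → 1 H
  atom 10: C, bond orders sum to 3 (valence 4) → 1 H
  atom 11: C, bond orders sum to 3 (valence 4) → 1 H
Totals → C:9, H:10, O:2.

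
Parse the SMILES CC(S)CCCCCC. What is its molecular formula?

Walk through each heavy atom and fill implicit hydrogens from standard valence (C 4, N 3, O 2, S 2, halogen 1):
  atom 1: C, bond orders sum to 1 (valence 4) → 3 H
  atom 2: C, bond orders sum to 3 (valence 4) → 1 H
  atom 3: S, bond orders sum to 1 (valence 2) → 1 H
  atom 4: C, bond orders sum to 2 (valence 4) → 2 H
  atom 5: C, bond orders sum to 2 (valence 4) → 2 H
  atom 6: C, bond orders sum to 2 (valence 4) → 2 H
  atom 7: C, bond orders sum to 2 (valence 4) → 2 H
  atom 8: C, bond orders sum to 2 (valence 4) → 2 H
  atom 9: C, bond orders sum to 1 (valence 4) → 3 H
Totals → C:8, H:18, S:1.
In Hill order: C8H18S.

C8H18S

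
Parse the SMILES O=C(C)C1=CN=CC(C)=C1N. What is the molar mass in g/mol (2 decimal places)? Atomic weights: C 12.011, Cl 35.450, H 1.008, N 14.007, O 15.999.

150.18 g/mol

First, the molecular formula is C8H10N2O (counting implicit H from valence).
  C: 8 × 12.011 = 96.088
  H: 10 × 1.008 = 10.080
  N: 2 × 14.007 = 28.014
  O: 1 × 15.999 = 15.999
Sum: 8×12.011 + 10×1.008 + 2×14.007 + 1×15.999 = 150.181 → 150.18 g/mol.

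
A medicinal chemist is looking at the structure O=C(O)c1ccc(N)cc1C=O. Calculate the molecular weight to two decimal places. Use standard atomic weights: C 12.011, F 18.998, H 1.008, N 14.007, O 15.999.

165.15 g/mol

First, the molecular formula is C8H7NO3 (counting implicit H from valence).
  C: 8 × 12.011 = 96.088
  H: 7 × 1.008 = 7.056
  N: 1 × 14.007 = 14.007
  O: 3 × 15.999 = 47.997
Sum: 8×12.011 + 7×1.008 + 1×14.007 + 3×15.999 = 165.148 → 165.15 g/mol.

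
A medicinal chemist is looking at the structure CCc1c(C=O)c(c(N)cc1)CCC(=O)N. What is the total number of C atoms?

12

Count every carbon token in the SMILES (each C, including those in ring-closure positions and inside branches).
Carbon count: 12.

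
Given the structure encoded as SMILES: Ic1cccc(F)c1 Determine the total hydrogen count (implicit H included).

Walk through each heavy atom and fill implicit hydrogens from standard valence (C 4, N 3, O 2, S 2, halogen 1); for lowercase aromatic atoms, an aromatic c carries 1 H when it has two neighbours and 0 H with three, and aromatic n carries 0 H:
  atom 1: I (halogen, monovalent) → 0 H
  atom 2: aromatic c, 3 neighbours → 0 H
  atom 3: aromatic c, 2 neighbours → 1 H
  atom 4: aromatic c, 2 neighbours → 1 H
  atom 5: aromatic c, 2 neighbours → 1 H
  atom 6: aromatic c, 3 neighbours → 0 H
  atom 7: F (halogen, monovalent) → 0 H
  atom 8: aromatic c, 2 neighbours → 1 H
Total hydrogens: 4.

4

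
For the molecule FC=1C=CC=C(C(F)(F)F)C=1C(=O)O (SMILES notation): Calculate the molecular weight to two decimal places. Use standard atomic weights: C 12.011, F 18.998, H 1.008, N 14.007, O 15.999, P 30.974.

First, the molecular formula is C8H4F4O2 (counting implicit H from valence).
  C: 8 × 12.011 = 96.088
  F: 4 × 18.998 = 75.992
  H: 4 × 1.008 = 4.032
  O: 2 × 15.999 = 31.998
Sum: 8×12.011 + 4×18.998 + 4×1.008 + 2×15.999 = 208.110 → 208.11 g/mol.

208.11 g/mol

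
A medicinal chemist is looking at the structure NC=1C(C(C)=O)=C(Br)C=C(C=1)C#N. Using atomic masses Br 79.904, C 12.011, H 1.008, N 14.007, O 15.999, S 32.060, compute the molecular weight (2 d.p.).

239.07 g/mol

First, the molecular formula is C9H7BrN2O (counting implicit H from valence).
  Br: 1 × 79.904 = 79.904
  C: 9 × 12.011 = 108.099
  H: 7 × 1.008 = 7.056
  N: 2 × 14.007 = 28.014
  O: 1 × 15.999 = 15.999
Sum: 1×79.904 + 9×12.011 + 7×1.008 + 2×14.007 + 1×15.999 = 239.072 → 239.07 g/mol.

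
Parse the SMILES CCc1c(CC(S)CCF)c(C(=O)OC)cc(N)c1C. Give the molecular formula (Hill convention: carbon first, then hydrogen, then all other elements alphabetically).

C15H22FNO2S

Walk through each heavy atom and fill implicit hydrogens from standard valence (C 4, N 3, O 2, S 2, halogen 1); for lowercase aromatic atoms, an aromatic c carries 1 H when it has two neighbours and 0 H with three, and aromatic n carries 0 H:
  atom 1: C, bond orders sum to 1 (valence 4) → 3 H
  atom 2: C, bond orders sum to 2 (valence 4) → 2 H
  atom 3: aromatic c, 3 neighbours → 0 H
  atom 4: aromatic c, 3 neighbours → 0 H
  atom 5: C, bond orders sum to 2 (valence 4) → 2 H
  atom 6: C, bond orders sum to 3 (valence 4) → 1 H
  atom 7: S, bond orders sum to 1 (valence 2) → 1 H
  atom 8: C, bond orders sum to 2 (valence 4) → 2 H
  atom 9: C, bond orders sum to 2 (valence 4) → 2 H
  atom 10: F (halogen, monovalent) → 0 H
  atom 11: aromatic c, 3 neighbours → 0 H
  atom 12: C, bond orders sum to 4 (valence 4) → 0 H
  atom 13: O, bond orders sum to 2 (valence 2) → 0 H
  atom 14: O, bond orders sum to 2 (valence 2) → 0 H
  atom 15: C, bond orders sum to 1 (valence 4) → 3 H
  atom 16: aromatic c, 2 neighbours → 1 H
  atom 17: aromatic c, 3 neighbours → 0 H
  atom 18: N, bond orders sum to 1 (valence 3) → 2 H
  atom 19: aromatic c, 3 neighbours → 0 H
  atom 20: C, bond orders sum to 1 (valence 4) → 3 H
Totals → C:15, H:22, F:1, N:1, O:2, S:1.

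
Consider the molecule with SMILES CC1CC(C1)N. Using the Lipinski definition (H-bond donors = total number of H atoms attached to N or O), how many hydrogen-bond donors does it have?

Donors: find every N or O and count the H atoms it carries.
  atom 6 (N): bond orders sum to 1 → 2 H
Lipinski HBD = 2.

2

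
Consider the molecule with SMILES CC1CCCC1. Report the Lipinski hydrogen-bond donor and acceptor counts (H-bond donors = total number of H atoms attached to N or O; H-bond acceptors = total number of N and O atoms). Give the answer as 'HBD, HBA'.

Donors: find every N or O and count the H atoms it carries.
  (no N or O atoms present)
Lipinski HBD = 0.
Acceptors: N atoms = 0, O atoms = 0 → HBA = 0.

0, 0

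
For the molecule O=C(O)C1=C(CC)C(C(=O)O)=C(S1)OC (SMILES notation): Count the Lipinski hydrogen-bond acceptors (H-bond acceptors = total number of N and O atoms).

5

N atoms: 0; O atoms: 5.
Lipinski HBA = 0 + 5 = 5.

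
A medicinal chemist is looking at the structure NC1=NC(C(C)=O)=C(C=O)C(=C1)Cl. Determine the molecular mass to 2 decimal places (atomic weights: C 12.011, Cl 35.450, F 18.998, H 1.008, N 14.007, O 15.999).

First, the molecular formula is C8H7ClN2O2 (counting implicit H from valence).
  C: 8 × 12.011 = 96.088
  Cl: 1 × 35.450 = 35.450
  H: 7 × 1.008 = 7.056
  N: 2 × 14.007 = 28.014
  O: 2 × 15.999 = 31.998
Sum: 8×12.011 + 1×35.450 + 7×1.008 + 2×14.007 + 2×15.999 = 198.606 → 198.61 g/mol.

198.61 g/mol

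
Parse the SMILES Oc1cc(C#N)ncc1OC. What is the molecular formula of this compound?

Walk through each heavy atom and fill implicit hydrogens from standard valence (C 4, N 3, O 2, S 2, halogen 1); for lowercase aromatic atoms, an aromatic c carries 1 H when it has two neighbours and 0 H with three, and aromatic n carries 0 H:
  atom 1: O, bond orders sum to 1 (valence 2) → 1 H
  atom 2: aromatic c, 3 neighbours → 0 H
  atom 3: aromatic c, 2 neighbours → 1 H
  atom 4: aromatic c, 3 neighbours → 0 H
  atom 5: C, bond orders sum to 4 (valence 4) → 0 H
  atom 6: N, bond orders sum to 3 (valence 3) → 0 H
  atom 7: aromatic n, 2 neighbours → 0 H
  atom 8: aromatic c, 2 neighbours → 1 H
  atom 9: aromatic c, 3 neighbours → 0 H
  atom 10: O, bond orders sum to 2 (valence 2) → 0 H
  atom 11: C, bond orders sum to 1 (valence 4) → 3 H
Totals → C:7, H:6, N:2, O:2.

C7H6N2O2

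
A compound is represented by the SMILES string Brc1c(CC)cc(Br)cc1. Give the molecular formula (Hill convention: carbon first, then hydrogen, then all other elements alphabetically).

Walk through each heavy atom and fill implicit hydrogens from standard valence (C 4, N 3, O 2, S 2, halogen 1); for lowercase aromatic atoms, an aromatic c carries 1 H when it has two neighbours and 0 H with three, and aromatic n carries 0 H:
  atom 1: Br (halogen, monovalent) → 0 H
  atom 2: aromatic c, 3 neighbours → 0 H
  atom 3: aromatic c, 3 neighbours → 0 H
  atom 4: C, bond orders sum to 2 (valence 4) → 2 H
  atom 5: C, bond orders sum to 1 (valence 4) → 3 H
  atom 6: aromatic c, 2 neighbours → 1 H
  atom 7: aromatic c, 3 neighbours → 0 H
  atom 8: Br (halogen, monovalent) → 0 H
  atom 9: aromatic c, 2 neighbours → 1 H
  atom 10: aromatic c, 2 neighbours → 1 H
Totals → C:8, H:8, Br:2.

C8H8Br2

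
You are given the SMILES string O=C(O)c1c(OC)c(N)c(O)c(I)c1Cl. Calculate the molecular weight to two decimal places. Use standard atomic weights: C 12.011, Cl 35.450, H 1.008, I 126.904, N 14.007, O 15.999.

First, the molecular formula is C8H7ClINO4 (counting implicit H from valence).
  C: 8 × 12.011 = 96.088
  Cl: 1 × 35.450 = 35.450
  H: 7 × 1.008 = 7.056
  I: 1 × 126.904 = 126.904
  N: 1 × 14.007 = 14.007
  O: 4 × 15.999 = 63.996
Sum: 8×12.011 + 1×35.450 + 7×1.008 + 1×126.904 + 1×14.007 + 4×15.999 = 343.501 → 343.50 g/mol.

343.50 g/mol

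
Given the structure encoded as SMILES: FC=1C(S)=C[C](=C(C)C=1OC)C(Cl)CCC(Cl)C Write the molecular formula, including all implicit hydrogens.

C13H17Cl2FOS

Walk through each heavy atom and fill implicit hydrogens from standard valence (C 4, N 3, O 2, S 2, halogen 1):
  atom 1: F (halogen, monovalent) → 0 H
  atom 2: C, bond orders sum to 4 (valence 4) → 0 H
  atom 3: C, bond orders sum to 4 (valence 4) → 0 H
  atom 4: S, bond orders sum to 1 (valence 2) → 1 H
  atom 5: C, bond orders sum to 3 (valence 4) → 1 H
  atom 6: C with explicit H count 0
  atom 7: C, bond orders sum to 4 (valence 4) → 0 H
  atom 8: C, bond orders sum to 1 (valence 4) → 3 H
  atom 9: C, bond orders sum to 4 (valence 4) → 0 H
  atom 10: O, bond orders sum to 2 (valence 2) → 0 H
  atom 11: C, bond orders sum to 1 (valence 4) → 3 H
  atom 12: C, bond orders sum to 3 (valence 4) → 1 H
  atom 13: Cl (halogen, monovalent) → 0 H
  atom 14: C, bond orders sum to 2 (valence 4) → 2 H
  atom 15: C, bond orders sum to 2 (valence 4) → 2 H
  atom 16: C, bond orders sum to 3 (valence 4) → 1 H
  atom 17: Cl (halogen, monovalent) → 0 H
  atom 18: C, bond orders sum to 1 (valence 4) → 3 H
Totals → C:13, H:17, Cl:2, F:1, O:1, S:1.
In Hill order: C13H17Cl2FOS.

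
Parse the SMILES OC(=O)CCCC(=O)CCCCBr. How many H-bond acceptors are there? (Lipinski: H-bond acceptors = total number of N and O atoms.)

3

N atoms: 0; O atoms: 3.
Lipinski HBA = 0 + 3 = 3.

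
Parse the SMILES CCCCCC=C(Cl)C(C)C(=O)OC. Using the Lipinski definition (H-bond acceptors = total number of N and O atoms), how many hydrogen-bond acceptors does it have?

N atoms: 0; O atoms: 2.
Lipinski HBA = 0 + 2 = 2.

2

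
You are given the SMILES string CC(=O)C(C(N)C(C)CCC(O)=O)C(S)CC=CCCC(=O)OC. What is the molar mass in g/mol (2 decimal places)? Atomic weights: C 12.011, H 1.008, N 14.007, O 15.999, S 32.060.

First, the molecular formula is C17H29NO5S (counting implicit H from valence).
  C: 17 × 12.011 = 204.187
  H: 29 × 1.008 = 29.232
  N: 1 × 14.007 = 14.007
  O: 5 × 15.999 = 79.995
  S: 1 × 32.060 = 32.060
Sum: 17×12.011 + 29×1.008 + 1×14.007 + 5×15.999 + 1×32.060 = 359.481 → 359.48 g/mol.

359.48 g/mol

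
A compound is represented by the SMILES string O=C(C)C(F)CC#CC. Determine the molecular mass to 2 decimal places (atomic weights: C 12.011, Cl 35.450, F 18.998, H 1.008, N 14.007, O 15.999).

128.15 g/mol

First, the molecular formula is C7H9FO (counting implicit H from valence).
  C: 7 × 12.011 = 84.077
  F: 1 × 18.998 = 18.998
  H: 9 × 1.008 = 9.072
  O: 1 × 15.999 = 15.999
Sum: 7×12.011 + 1×18.998 + 9×1.008 + 1×15.999 = 128.146 → 128.15 g/mol.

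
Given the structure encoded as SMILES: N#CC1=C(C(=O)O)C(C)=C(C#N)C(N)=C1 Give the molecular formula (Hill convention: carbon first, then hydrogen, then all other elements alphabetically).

C10H7N3O2

Walk through each heavy atom and fill implicit hydrogens from standard valence (C 4, N 3, O 2, S 2, halogen 1):
  atom 1: N, bond orders sum to 3 (valence 3) → 0 H
  atom 2: C, bond orders sum to 4 (valence 4) → 0 H
  atom 3: C, bond orders sum to 4 (valence 4) → 0 H
  atom 4: C, bond orders sum to 4 (valence 4) → 0 H
  atom 5: C, bond orders sum to 4 (valence 4) → 0 H
  atom 6: O, bond orders sum to 2 (valence 2) → 0 H
  atom 7: O, bond orders sum to 1 (valence 2) → 1 H
  atom 8: C, bond orders sum to 4 (valence 4) → 0 H
  atom 9: C, bond orders sum to 1 (valence 4) → 3 H
  atom 10: C, bond orders sum to 4 (valence 4) → 0 H
  atom 11: C, bond orders sum to 4 (valence 4) → 0 H
  atom 12: N, bond orders sum to 3 (valence 3) → 0 H
  atom 13: C, bond orders sum to 4 (valence 4) → 0 H
  atom 14: N, bond orders sum to 1 (valence 3) → 2 H
  atom 15: C, bond orders sum to 3 (valence 4) → 1 H
Totals → C:10, H:7, N:3, O:2.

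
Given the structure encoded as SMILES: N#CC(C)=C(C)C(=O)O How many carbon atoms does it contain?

6

Count every carbon token in the SMILES (each C, including those in ring-closure positions and inside branches).
Carbon count: 6.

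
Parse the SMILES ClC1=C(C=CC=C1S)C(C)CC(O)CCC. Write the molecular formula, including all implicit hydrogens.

Walk through each heavy atom and fill implicit hydrogens from standard valence (C 4, N 3, O 2, S 2, halogen 1):
  atom 1: Cl (halogen, monovalent) → 0 H
  atom 2: C, bond orders sum to 4 (valence 4) → 0 H
  atom 3: C, bond orders sum to 4 (valence 4) → 0 H
  atom 4: C, bond orders sum to 3 (valence 4) → 1 H
  atom 5: C, bond orders sum to 3 (valence 4) → 1 H
  atom 6: C, bond orders sum to 3 (valence 4) → 1 H
  atom 7: C, bond orders sum to 4 (valence 4) → 0 H
  atom 8: S, bond orders sum to 1 (valence 2) → 1 H
  atom 9: C, bond orders sum to 3 (valence 4) → 1 H
  atom 10: C, bond orders sum to 1 (valence 4) → 3 H
  atom 11: C, bond orders sum to 2 (valence 4) → 2 H
  atom 12: C, bond orders sum to 3 (valence 4) → 1 H
  atom 13: O, bond orders sum to 1 (valence 2) → 1 H
  atom 14: C, bond orders sum to 2 (valence 4) → 2 H
  atom 15: C, bond orders sum to 2 (valence 4) → 2 H
  atom 16: C, bond orders sum to 1 (valence 4) → 3 H
Totals → C:13, H:19, Cl:1, O:1, S:1.

C13H19ClOS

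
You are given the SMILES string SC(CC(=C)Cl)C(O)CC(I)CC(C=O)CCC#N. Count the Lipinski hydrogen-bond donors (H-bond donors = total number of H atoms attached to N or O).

1

Donors: find every N or O and count the H atoms it carries.
  atom 8 (O): bond orders sum to 1 → 1 H
  atom 15 (O): bond orders sum to 2 → 0 H
  atom 19 (N): bond orders sum to 3 → 0 H
Lipinski HBD = 1.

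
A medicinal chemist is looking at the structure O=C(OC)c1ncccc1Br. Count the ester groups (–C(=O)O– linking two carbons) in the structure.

The ester motif appears at heavy-atom position 2 in the SMILES.
Ester count: 1.

1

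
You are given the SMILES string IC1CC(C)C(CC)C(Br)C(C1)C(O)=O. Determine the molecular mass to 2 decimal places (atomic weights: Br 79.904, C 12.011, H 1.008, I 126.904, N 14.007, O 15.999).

First, the molecular formula is C11H18BrIO2 (counting implicit H from valence).
  Br: 1 × 79.904 = 79.904
  C: 11 × 12.011 = 132.121
  H: 18 × 1.008 = 18.144
  I: 1 × 126.904 = 126.904
  O: 2 × 15.999 = 31.998
Sum: 1×79.904 + 11×12.011 + 18×1.008 + 1×126.904 + 2×15.999 = 389.071 → 389.07 g/mol.

389.07 g/mol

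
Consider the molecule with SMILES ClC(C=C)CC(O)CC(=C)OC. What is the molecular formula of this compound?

Walk through each heavy atom and fill implicit hydrogens from standard valence (C 4, N 3, O 2, S 2, halogen 1):
  atom 1: Cl (halogen, monovalent) → 0 H
  atom 2: C, bond orders sum to 3 (valence 4) → 1 H
  atom 3: C, bond orders sum to 3 (valence 4) → 1 H
  atom 4: C, bond orders sum to 2 (valence 4) → 2 H
  atom 5: C, bond orders sum to 2 (valence 4) → 2 H
  atom 6: C, bond orders sum to 3 (valence 4) → 1 H
  atom 7: O, bond orders sum to 1 (valence 2) → 1 H
  atom 8: C, bond orders sum to 2 (valence 4) → 2 H
  atom 9: C, bond orders sum to 4 (valence 4) → 0 H
  atom 10: C, bond orders sum to 2 (valence 4) → 2 H
  atom 11: O, bond orders sum to 2 (valence 2) → 0 H
  atom 12: C, bond orders sum to 1 (valence 4) → 3 H
Totals → C:9, H:15, Cl:1, O:2.
In Hill order: C9H15ClO2.

C9H15ClO2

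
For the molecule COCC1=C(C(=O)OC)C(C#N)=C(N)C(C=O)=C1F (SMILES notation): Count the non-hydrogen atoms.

19

Every atom symbol written in the SMILES (organic subset) is one heavy atom; implicit H are not written.
Heavy atoms by element → C:12, F:1, N:2, O:4.
Total: 19.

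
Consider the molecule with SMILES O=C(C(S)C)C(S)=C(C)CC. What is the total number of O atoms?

Scan the SMILES for O atoms (remember two-letter symbols like Cl and Br are single atoms).
Oxygen count: 1.

1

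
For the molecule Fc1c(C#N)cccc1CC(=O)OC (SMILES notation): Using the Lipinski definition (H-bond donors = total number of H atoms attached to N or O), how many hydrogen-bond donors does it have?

0

Donors: find every N or O and count the H atoms it carries.
  atom 5 (N): bond orders sum to 3 → 0 H
  atom 12 (O): bond orders sum to 2 → 0 H
  atom 13 (O): bond orders sum to 2 → 0 H
Lipinski HBD = 0.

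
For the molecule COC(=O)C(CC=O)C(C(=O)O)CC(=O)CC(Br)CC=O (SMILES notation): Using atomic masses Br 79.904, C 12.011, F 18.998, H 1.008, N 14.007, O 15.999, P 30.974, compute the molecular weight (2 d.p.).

First, the molecular formula is C13H17BrO7 (counting implicit H from valence).
  Br: 1 × 79.904 = 79.904
  C: 13 × 12.011 = 156.143
  H: 17 × 1.008 = 17.136
  O: 7 × 15.999 = 111.993
Sum: 1×79.904 + 13×12.011 + 17×1.008 + 7×15.999 = 365.176 → 365.18 g/mol.

365.18 g/mol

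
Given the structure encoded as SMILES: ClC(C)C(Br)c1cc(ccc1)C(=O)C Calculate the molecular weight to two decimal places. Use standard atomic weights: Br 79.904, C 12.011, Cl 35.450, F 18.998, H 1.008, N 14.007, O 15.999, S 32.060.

275.57 g/mol

First, the molecular formula is C11H12BrClO (counting implicit H from valence).
  Br: 1 × 79.904 = 79.904
  C: 11 × 12.011 = 132.121
  Cl: 1 × 35.450 = 35.450
  H: 12 × 1.008 = 12.096
  O: 1 × 15.999 = 15.999
Sum: 1×79.904 + 11×12.011 + 1×35.450 + 12×1.008 + 1×15.999 = 275.570 → 275.57 g/mol.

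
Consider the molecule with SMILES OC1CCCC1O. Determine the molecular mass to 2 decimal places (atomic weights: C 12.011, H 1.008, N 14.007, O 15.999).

102.13 g/mol

First, the molecular formula is C5H10O2 (counting implicit H from valence).
  C: 5 × 12.011 = 60.055
  H: 10 × 1.008 = 10.080
  O: 2 × 15.999 = 31.998
Sum: 5×12.011 + 10×1.008 + 2×15.999 = 102.133 → 102.13 g/mol.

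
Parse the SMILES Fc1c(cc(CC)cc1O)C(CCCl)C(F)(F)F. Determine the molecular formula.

C12H13ClF4O

Walk through each heavy atom and fill implicit hydrogens from standard valence (C 4, N 3, O 2, S 2, halogen 1); for lowercase aromatic atoms, an aromatic c carries 1 H when it has two neighbours and 0 H with three, and aromatic n carries 0 H:
  atom 1: F (halogen, monovalent) → 0 H
  atom 2: aromatic c, 3 neighbours → 0 H
  atom 3: aromatic c, 3 neighbours → 0 H
  atom 4: aromatic c, 2 neighbours → 1 H
  atom 5: aromatic c, 3 neighbours → 0 H
  atom 6: C, bond orders sum to 2 (valence 4) → 2 H
  atom 7: C, bond orders sum to 1 (valence 4) → 3 H
  atom 8: aromatic c, 2 neighbours → 1 H
  atom 9: aromatic c, 3 neighbours → 0 H
  atom 10: O, bond orders sum to 1 (valence 2) → 1 H
  atom 11: C, bond orders sum to 3 (valence 4) → 1 H
  atom 12: C, bond orders sum to 2 (valence 4) → 2 H
  atom 13: C, bond orders sum to 2 (valence 4) → 2 H
  atom 14: Cl (halogen, monovalent) → 0 H
  atom 15: C, bond orders sum to 4 (valence 4) → 0 H
  atom 16: F (halogen, monovalent) → 0 H
  atom 17: F (halogen, monovalent) → 0 H
  atom 18: F (halogen, monovalent) → 0 H
Totals → C:12, H:13, Cl:1, F:4, O:1.
In Hill order: C12H13ClF4O.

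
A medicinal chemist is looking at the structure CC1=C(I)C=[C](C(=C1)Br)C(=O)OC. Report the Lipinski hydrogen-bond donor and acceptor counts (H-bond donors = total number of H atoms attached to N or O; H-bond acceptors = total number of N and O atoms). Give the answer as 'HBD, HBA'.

Donors: find every N or O and count the H atoms it carries.
  atom 11 (O): bond orders sum to 2 → 0 H
  atom 12 (O): bond orders sum to 2 → 0 H
Lipinski HBD = 0.
Acceptors: N atoms = 0, O atoms = 2 → HBA = 2.

0, 2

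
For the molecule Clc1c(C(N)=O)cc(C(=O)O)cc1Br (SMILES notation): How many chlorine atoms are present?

1

Scan the SMILES for Cl atoms (remember two-letter symbols like Cl and Br are single atoms).
Chlorine count: 1.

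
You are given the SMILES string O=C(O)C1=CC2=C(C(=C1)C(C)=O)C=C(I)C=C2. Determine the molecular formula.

C13H9IO3

Walk through each heavy atom and fill implicit hydrogens from standard valence (C 4, N 3, O 2, S 2, halogen 1):
  atom 1: O, bond orders sum to 2 (valence 2) → 0 H
  atom 2: C, bond orders sum to 4 (valence 4) → 0 H
  atom 3: O, bond orders sum to 1 (valence 2) → 1 H
  atom 4: C, bond orders sum to 4 (valence 4) → 0 H
  atom 5: C, bond orders sum to 3 (valence 4) → 1 H
  atom 6: C, bond orders sum to 4 (valence 4) → 0 H
  atom 7: C, bond orders sum to 4 (valence 4) → 0 H
  atom 8: C, bond orders sum to 4 (valence 4) → 0 H
  atom 9: C, bond orders sum to 3 (valence 4) → 1 H
  atom 10: C, bond orders sum to 4 (valence 4) → 0 H
  atom 11: C, bond orders sum to 1 (valence 4) → 3 H
  atom 12: O, bond orders sum to 2 (valence 2) → 0 H
  atom 13: C, bond orders sum to 3 (valence 4) → 1 H
  atom 14: C, bond orders sum to 4 (valence 4) → 0 H
  atom 15: I (halogen, monovalent) → 0 H
  atom 16: C, bond orders sum to 3 (valence 4) → 1 H
  atom 17: C, bond orders sum to 3 (valence 4) → 1 H
Totals → C:13, H:9, I:1, O:3.
In Hill order: C13H9IO3.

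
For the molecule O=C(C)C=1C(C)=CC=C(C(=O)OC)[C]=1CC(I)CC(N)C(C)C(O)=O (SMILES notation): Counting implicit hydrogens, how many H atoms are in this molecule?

24

Walk through each heavy atom and fill implicit hydrogens from standard valence (C 4, N 3, O 2, S 2, halogen 1):
  atom 1: O, bond orders sum to 2 (valence 2) → 0 H
  atom 2: C, bond orders sum to 4 (valence 4) → 0 H
  atom 3: C, bond orders sum to 1 (valence 4) → 3 H
  atom 4: C, bond orders sum to 4 (valence 4) → 0 H
  atom 5: C, bond orders sum to 4 (valence 4) → 0 H
  atom 6: C, bond orders sum to 1 (valence 4) → 3 H
  atom 7: C, bond orders sum to 3 (valence 4) → 1 H
  atom 8: C, bond orders sum to 3 (valence 4) → 1 H
  atom 9: C, bond orders sum to 4 (valence 4) → 0 H
  atom 10: C, bond orders sum to 4 (valence 4) → 0 H
  atom 11: O, bond orders sum to 2 (valence 2) → 0 H
  atom 12: O, bond orders sum to 2 (valence 2) → 0 H
  atom 13: C, bond orders sum to 1 (valence 4) → 3 H
  atom 14: C with explicit H count 0
  atom 15: C, bond orders sum to 2 (valence 4) → 2 H
  atom 16: C, bond orders sum to 3 (valence 4) → 1 H
  atom 17: I (halogen, monovalent) → 0 H
  atom 18: C, bond orders sum to 2 (valence 4) → 2 H
  atom 19: C, bond orders sum to 3 (valence 4) → 1 H
  atom 20: N, bond orders sum to 1 (valence 3) → 2 H
  atom 21: C, bond orders sum to 3 (valence 4) → 1 H
  atom 22: C, bond orders sum to 1 (valence 4) → 3 H
  atom 23: C, bond orders sum to 4 (valence 4) → 0 H
  atom 24: O, bond orders sum to 1 (valence 2) → 1 H
  atom 25: O, bond orders sum to 2 (valence 2) → 0 H
Total hydrogens: 24.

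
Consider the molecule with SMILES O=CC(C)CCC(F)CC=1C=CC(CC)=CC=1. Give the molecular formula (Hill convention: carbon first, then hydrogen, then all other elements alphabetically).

C15H21FO

Walk through each heavy atom and fill implicit hydrogens from standard valence (C 4, N 3, O 2, S 2, halogen 1):
  atom 1: O, bond orders sum to 2 (valence 2) → 0 H
  atom 2: C, bond orders sum to 3 (valence 4) → 1 H
  atom 3: C, bond orders sum to 3 (valence 4) → 1 H
  atom 4: C, bond orders sum to 1 (valence 4) → 3 H
  atom 5: C, bond orders sum to 2 (valence 4) → 2 H
  atom 6: C, bond orders sum to 2 (valence 4) → 2 H
  atom 7: C, bond orders sum to 3 (valence 4) → 1 H
  atom 8: F (halogen, monovalent) → 0 H
  atom 9: C, bond orders sum to 2 (valence 4) → 2 H
  atom 10: C, bond orders sum to 4 (valence 4) → 0 H
  atom 11: C, bond orders sum to 3 (valence 4) → 1 H
  atom 12: C, bond orders sum to 3 (valence 4) → 1 H
  atom 13: C, bond orders sum to 4 (valence 4) → 0 H
  atom 14: C, bond orders sum to 2 (valence 4) → 2 H
  atom 15: C, bond orders sum to 1 (valence 4) → 3 H
  atom 16: C, bond orders sum to 3 (valence 4) → 1 H
  atom 17: C, bond orders sum to 3 (valence 4) → 1 H
Totals → C:15, H:21, F:1, O:1.
In Hill order: C15H21FO.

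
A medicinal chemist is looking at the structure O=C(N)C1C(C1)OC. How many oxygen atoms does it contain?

2

Scan the SMILES for O atoms (remember two-letter symbols like Cl and Br are single atoms).
Oxygen count: 2.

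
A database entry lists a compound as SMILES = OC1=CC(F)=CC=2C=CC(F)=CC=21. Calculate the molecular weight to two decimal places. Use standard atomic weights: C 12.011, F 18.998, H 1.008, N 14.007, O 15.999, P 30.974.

180.15 g/mol

First, the molecular formula is C10H6F2O (counting implicit H from valence).
  C: 10 × 12.011 = 120.110
  F: 2 × 18.998 = 37.996
  H: 6 × 1.008 = 6.048
  O: 1 × 15.999 = 15.999
Sum: 10×12.011 + 2×18.998 + 6×1.008 + 1×15.999 = 180.153 → 180.15 g/mol.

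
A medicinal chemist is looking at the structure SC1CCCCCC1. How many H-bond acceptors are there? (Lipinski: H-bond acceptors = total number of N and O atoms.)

0

N atoms: 0; O atoms: 0.
Lipinski HBA = 0 + 0 = 0.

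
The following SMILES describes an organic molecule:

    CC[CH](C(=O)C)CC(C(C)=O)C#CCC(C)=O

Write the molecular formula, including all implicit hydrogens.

Walk through each heavy atom and fill implicit hydrogens from standard valence (C 4, N 3, O 2, S 2, halogen 1):
  atom 1: C, bond orders sum to 1 (valence 4) → 3 H
  atom 2: C, bond orders sum to 2 (valence 4) → 2 H
  atom 3: C with explicit H count 1
  atom 4: C, bond orders sum to 4 (valence 4) → 0 H
  atom 5: O, bond orders sum to 2 (valence 2) → 0 H
  atom 6: C, bond orders sum to 1 (valence 4) → 3 H
  atom 7: C, bond orders sum to 2 (valence 4) → 2 H
  atom 8: C, bond orders sum to 3 (valence 4) → 1 H
  atom 9: C, bond orders sum to 4 (valence 4) → 0 H
  atom 10: C, bond orders sum to 1 (valence 4) → 3 H
  atom 11: O, bond orders sum to 2 (valence 2) → 0 H
  atom 12: C, bond orders sum to 4 (valence 4) → 0 H
  atom 13: C, bond orders sum to 4 (valence 4) → 0 H
  atom 14: C, bond orders sum to 2 (valence 4) → 2 H
  atom 15: C, bond orders sum to 4 (valence 4) → 0 H
  atom 16: C, bond orders sum to 1 (valence 4) → 3 H
  atom 17: O, bond orders sum to 2 (valence 2) → 0 H
Totals → C:14, H:20, O:3.
In Hill order: C14H20O3.

C14H20O3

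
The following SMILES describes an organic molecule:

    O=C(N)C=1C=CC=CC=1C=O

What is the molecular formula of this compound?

C8H7NO2

Walk through each heavy atom and fill implicit hydrogens from standard valence (C 4, N 3, O 2, S 2, halogen 1):
  atom 1: O, bond orders sum to 2 (valence 2) → 0 H
  atom 2: C, bond orders sum to 4 (valence 4) → 0 H
  atom 3: N, bond orders sum to 1 (valence 3) → 2 H
  atom 4: C, bond orders sum to 4 (valence 4) → 0 H
  atom 5: C, bond orders sum to 3 (valence 4) → 1 H
  atom 6: C, bond orders sum to 3 (valence 4) → 1 H
  atom 7: C, bond orders sum to 3 (valence 4) → 1 H
  atom 8: C, bond orders sum to 3 (valence 4) → 1 H
  atom 9: C, bond orders sum to 4 (valence 4) → 0 H
  atom 10: C, bond orders sum to 3 (valence 4) → 1 H
  atom 11: O, bond orders sum to 2 (valence 2) → 0 H
Totals → C:8, H:7, N:1, O:2.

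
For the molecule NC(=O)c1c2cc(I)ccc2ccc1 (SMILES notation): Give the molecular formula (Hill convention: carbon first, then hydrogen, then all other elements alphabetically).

C11H8INO

Walk through each heavy atom and fill implicit hydrogens from standard valence (C 4, N 3, O 2, S 2, halogen 1); for lowercase aromatic atoms, an aromatic c carries 1 H when it has two neighbours and 0 H with three, and aromatic n carries 0 H:
  atom 1: N, bond orders sum to 1 (valence 3) → 2 H
  atom 2: C, bond orders sum to 4 (valence 4) → 0 H
  atom 3: O, bond orders sum to 2 (valence 2) → 0 H
  atom 4: aromatic c, 3 neighbours → 0 H
  atom 5: aromatic c, 3 neighbours → 0 H
  atom 6: aromatic c, 2 neighbours → 1 H
  atom 7: aromatic c, 3 neighbours → 0 H
  atom 8: I (halogen, monovalent) → 0 H
  atom 9: aromatic c, 2 neighbours → 1 H
  atom 10: aromatic c, 2 neighbours → 1 H
  atom 11: aromatic c, 3 neighbours → 0 H
  atom 12: aromatic c, 2 neighbours → 1 H
  atom 13: aromatic c, 2 neighbours → 1 H
  atom 14: aromatic c, 2 neighbours → 1 H
Totals → C:11, H:8, I:1, N:1, O:1.
In Hill order: C11H8INO.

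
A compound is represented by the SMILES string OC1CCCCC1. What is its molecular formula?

C6H12O

Walk through each heavy atom and fill implicit hydrogens from standard valence (C 4, N 3, O 2, S 2, halogen 1):
  atom 1: O, bond orders sum to 1 (valence 2) → 1 H
  atom 2: C, bond orders sum to 3 (valence 4) → 1 H
  atom 3: C, bond orders sum to 2 (valence 4) → 2 H
  atom 4: C, bond orders sum to 2 (valence 4) → 2 H
  atom 5: C, bond orders sum to 2 (valence 4) → 2 H
  atom 6: C, bond orders sum to 2 (valence 4) → 2 H
  atom 7: C, bond orders sum to 2 (valence 4) → 2 H
Totals → C:6, H:12, O:1.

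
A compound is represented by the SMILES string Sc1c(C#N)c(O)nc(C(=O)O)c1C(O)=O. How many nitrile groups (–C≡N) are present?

The nitrile motif appears at heavy-atom position 4 in the SMILES.
Other groups present: 2 carboxylic acid, 1 hydroxyl, 1 thiol.
Nitrile count: 1.

1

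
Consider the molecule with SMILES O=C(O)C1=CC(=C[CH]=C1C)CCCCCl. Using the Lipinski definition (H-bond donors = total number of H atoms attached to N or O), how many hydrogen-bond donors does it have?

1

Donors: find every N or O and count the H atoms it carries.
  atom 1 (O): bond orders sum to 2 → 0 H
  atom 3 (O): bond orders sum to 1 → 1 H
Lipinski HBD = 1.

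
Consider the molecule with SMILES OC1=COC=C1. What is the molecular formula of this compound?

Walk through each heavy atom and fill implicit hydrogens from standard valence (C 4, N 3, O 2, S 2, halogen 1):
  atom 1: O, bond orders sum to 1 (valence 2) → 1 H
  atom 2: C, bond orders sum to 4 (valence 4) → 0 H
  atom 3: C, bond orders sum to 3 (valence 4) → 1 H
  atom 4: O, bond orders sum to 2 (valence 2) → 0 H
  atom 5: C, bond orders sum to 3 (valence 4) → 1 H
  atom 6: C, bond orders sum to 3 (valence 4) → 1 H
Totals → C:4, H:4, O:2.
In Hill order: C4H4O2.

C4H4O2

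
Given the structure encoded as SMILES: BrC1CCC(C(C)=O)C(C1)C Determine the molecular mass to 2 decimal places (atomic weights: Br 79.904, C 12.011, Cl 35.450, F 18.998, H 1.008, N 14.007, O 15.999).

First, the molecular formula is C9H15BrO (counting implicit H from valence).
  Br: 1 × 79.904 = 79.904
  C: 9 × 12.011 = 108.099
  H: 15 × 1.008 = 15.120
  O: 1 × 15.999 = 15.999
Sum: 1×79.904 + 9×12.011 + 15×1.008 + 1×15.999 = 219.122 → 219.12 g/mol.

219.12 g/mol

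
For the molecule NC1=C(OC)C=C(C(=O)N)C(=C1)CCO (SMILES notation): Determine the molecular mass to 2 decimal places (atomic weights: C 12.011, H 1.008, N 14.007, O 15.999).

First, the molecular formula is C10H14N2O3 (counting implicit H from valence).
  C: 10 × 12.011 = 120.110
  H: 14 × 1.008 = 14.112
  N: 2 × 14.007 = 28.014
  O: 3 × 15.999 = 47.997
Sum: 10×12.011 + 14×1.008 + 2×14.007 + 3×15.999 = 210.233 → 210.23 g/mol.

210.23 g/mol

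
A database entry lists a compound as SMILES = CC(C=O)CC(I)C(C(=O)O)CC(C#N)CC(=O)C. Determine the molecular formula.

Walk through each heavy atom and fill implicit hydrogens from standard valence (C 4, N 3, O 2, S 2, halogen 1):
  atom 1: C, bond orders sum to 1 (valence 4) → 3 H
  atom 2: C, bond orders sum to 3 (valence 4) → 1 H
  atom 3: C, bond orders sum to 3 (valence 4) → 1 H
  atom 4: O, bond orders sum to 2 (valence 2) → 0 H
  atom 5: C, bond orders sum to 2 (valence 4) → 2 H
  atom 6: C, bond orders sum to 3 (valence 4) → 1 H
  atom 7: I (halogen, monovalent) → 0 H
  atom 8: C, bond orders sum to 3 (valence 4) → 1 H
  atom 9: C, bond orders sum to 4 (valence 4) → 0 H
  atom 10: O, bond orders sum to 2 (valence 2) → 0 H
  atom 11: O, bond orders sum to 1 (valence 2) → 1 H
  atom 12: C, bond orders sum to 2 (valence 4) → 2 H
  atom 13: C, bond orders sum to 3 (valence 4) → 1 H
  atom 14: C, bond orders sum to 4 (valence 4) → 0 H
  atom 15: N, bond orders sum to 3 (valence 3) → 0 H
  atom 16: C, bond orders sum to 2 (valence 4) → 2 H
  atom 17: C, bond orders sum to 4 (valence 4) → 0 H
  atom 18: O, bond orders sum to 2 (valence 2) → 0 H
  atom 19: C, bond orders sum to 1 (valence 4) → 3 H
Totals → C:13, H:18, I:1, N:1, O:4.

C13H18INO4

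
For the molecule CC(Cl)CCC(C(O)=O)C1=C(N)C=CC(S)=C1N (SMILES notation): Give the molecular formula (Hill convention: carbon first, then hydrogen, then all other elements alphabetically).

C12H17ClN2O2S

Walk through each heavy atom and fill implicit hydrogens from standard valence (C 4, N 3, O 2, S 2, halogen 1):
  atom 1: C, bond orders sum to 1 (valence 4) → 3 H
  atom 2: C, bond orders sum to 3 (valence 4) → 1 H
  atom 3: Cl (halogen, monovalent) → 0 H
  atom 4: C, bond orders sum to 2 (valence 4) → 2 H
  atom 5: C, bond orders sum to 2 (valence 4) → 2 H
  atom 6: C, bond orders sum to 3 (valence 4) → 1 H
  atom 7: C, bond orders sum to 4 (valence 4) → 0 H
  atom 8: O, bond orders sum to 1 (valence 2) → 1 H
  atom 9: O, bond orders sum to 2 (valence 2) → 0 H
  atom 10: C, bond orders sum to 4 (valence 4) → 0 H
  atom 11: C, bond orders sum to 4 (valence 4) → 0 H
  atom 12: N, bond orders sum to 1 (valence 3) → 2 H
  atom 13: C, bond orders sum to 3 (valence 4) → 1 H
  atom 14: C, bond orders sum to 3 (valence 4) → 1 H
  atom 15: C, bond orders sum to 4 (valence 4) → 0 H
  atom 16: S, bond orders sum to 1 (valence 2) → 1 H
  atom 17: C, bond orders sum to 4 (valence 4) → 0 H
  atom 18: N, bond orders sum to 1 (valence 3) → 2 H
Totals → C:12, H:17, Cl:1, N:2, O:2, S:1.
In Hill order: C12H17ClN2O2S.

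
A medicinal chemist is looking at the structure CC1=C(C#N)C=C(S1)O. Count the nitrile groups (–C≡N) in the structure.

The nitrile motif appears at heavy-atom position 4 in the SMILES.
Other groups present: 1 hydroxyl.
Nitrile count: 1.

1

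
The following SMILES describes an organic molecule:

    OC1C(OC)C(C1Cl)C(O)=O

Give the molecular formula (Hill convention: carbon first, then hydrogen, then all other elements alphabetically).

Walk through each heavy atom and fill implicit hydrogens from standard valence (C 4, N 3, O 2, S 2, halogen 1):
  atom 1: O, bond orders sum to 1 (valence 2) → 1 H
  atom 2: C, bond orders sum to 3 (valence 4) → 1 H
  atom 3: C, bond orders sum to 3 (valence 4) → 1 H
  atom 4: O, bond orders sum to 2 (valence 2) → 0 H
  atom 5: C, bond orders sum to 1 (valence 4) → 3 H
  atom 6: C, bond orders sum to 3 (valence 4) → 1 H
  atom 7: C, bond orders sum to 3 (valence 4) → 1 H
  atom 8: Cl (halogen, monovalent) → 0 H
  atom 9: C, bond orders sum to 4 (valence 4) → 0 H
  atom 10: O, bond orders sum to 1 (valence 2) → 1 H
  atom 11: O, bond orders sum to 2 (valence 2) → 0 H
Totals → C:6, H:9, Cl:1, O:4.

C6H9ClO4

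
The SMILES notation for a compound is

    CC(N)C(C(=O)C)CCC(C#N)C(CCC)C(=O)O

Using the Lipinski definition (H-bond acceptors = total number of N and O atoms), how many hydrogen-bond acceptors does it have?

5

N atoms: 2; O atoms: 3.
Lipinski HBA = 2 + 3 = 5.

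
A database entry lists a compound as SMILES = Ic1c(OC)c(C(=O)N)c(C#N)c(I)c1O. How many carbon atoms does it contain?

9

Count every carbon token in the SMILES (each C, including those in ring-closure positions and inside branches).
Carbon count: 9.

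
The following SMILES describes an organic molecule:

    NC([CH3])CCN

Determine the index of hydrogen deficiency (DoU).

0

Molecular formula: C4H12N2.
DoU = (2C + 2 + N − H − X) / 2, where X is the halogen count and O/S are ignored.
    = (2·4 + 2 + 2 − 12 − 0) / 2 = 0 / 2 = 0.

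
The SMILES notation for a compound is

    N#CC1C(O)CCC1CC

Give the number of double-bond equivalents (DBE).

Degree of unsaturation = (number of rings) + (number of π bonds).
Ring closures in the SMILES: 1.
π bonds: 1 triple bond (each 2 DoU) → 2 DoU from unsaturation.
Total DoU = 1 + 2 = 3.

3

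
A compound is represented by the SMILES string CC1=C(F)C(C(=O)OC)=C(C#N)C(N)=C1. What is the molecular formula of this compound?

C10H9FN2O2

Walk through each heavy atom and fill implicit hydrogens from standard valence (C 4, N 3, O 2, S 2, halogen 1):
  atom 1: C, bond orders sum to 1 (valence 4) → 3 H
  atom 2: C, bond orders sum to 4 (valence 4) → 0 H
  atom 3: C, bond orders sum to 4 (valence 4) → 0 H
  atom 4: F (halogen, monovalent) → 0 H
  atom 5: C, bond orders sum to 4 (valence 4) → 0 H
  atom 6: C, bond orders sum to 4 (valence 4) → 0 H
  atom 7: O, bond orders sum to 2 (valence 2) → 0 H
  atom 8: O, bond orders sum to 2 (valence 2) → 0 H
  atom 9: C, bond orders sum to 1 (valence 4) → 3 H
  atom 10: C, bond orders sum to 4 (valence 4) → 0 H
  atom 11: C, bond orders sum to 4 (valence 4) → 0 H
  atom 12: N, bond orders sum to 3 (valence 3) → 0 H
  atom 13: C, bond orders sum to 4 (valence 4) → 0 H
  atom 14: N, bond orders sum to 1 (valence 3) → 2 H
  atom 15: C, bond orders sum to 3 (valence 4) → 1 H
Totals → C:10, H:9, F:1, N:2, O:2.
In Hill order: C10H9FN2O2.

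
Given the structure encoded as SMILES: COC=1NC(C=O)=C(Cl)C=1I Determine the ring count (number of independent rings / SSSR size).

1

In SMILES, each pair of matching ring-closure digits denotes one ring-closing bond; the number of such bonds equals the number of independent rings.
Ring-closure bonds here: 1.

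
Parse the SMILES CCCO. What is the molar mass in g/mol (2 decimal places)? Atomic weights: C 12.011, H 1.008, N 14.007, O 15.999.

60.10 g/mol

First, the molecular formula is C3H8O (counting implicit H from valence).
  C: 3 × 12.011 = 36.033
  H: 8 × 1.008 = 8.064
  O: 1 × 15.999 = 15.999
Sum: 3×12.011 + 8×1.008 + 1×15.999 = 60.096 → 60.10 g/mol.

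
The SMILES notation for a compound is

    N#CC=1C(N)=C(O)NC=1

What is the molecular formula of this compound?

C5H5N3O

Walk through each heavy atom and fill implicit hydrogens from standard valence (C 4, N 3, O 2, S 2, halogen 1):
  atom 1: N, bond orders sum to 3 (valence 3) → 0 H
  atom 2: C, bond orders sum to 4 (valence 4) → 0 H
  atom 3: C, bond orders sum to 4 (valence 4) → 0 H
  atom 4: C, bond orders sum to 4 (valence 4) → 0 H
  atom 5: N, bond orders sum to 1 (valence 3) → 2 H
  atom 6: C, bond orders sum to 4 (valence 4) → 0 H
  atom 7: O, bond orders sum to 1 (valence 2) → 1 H
  atom 8: N, bond orders sum to 2 (valence 3) → 1 H
  atom 9: C, bond orders sum to 3 (valence 4) → 1 H
Totals → C:5, H:5, N:3, O:1.
In Hill order: C5H5N3O.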